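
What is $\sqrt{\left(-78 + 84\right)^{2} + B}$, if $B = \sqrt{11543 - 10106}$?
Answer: $\sqrt{36 + \sqrt{1437}} \approx 8.597$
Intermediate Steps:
$B = \sqrt{1437} \approx 37.908$
$\sqrt{\left(-78 + 84\right)^{2} + B} = \sqrt{\left(-78 + 84\right)^{2} + \sqrt{1437}} = \sqrt{6^{2} + \sqrt{1437}} = \sqrt{36 + \sqrt{1437}}$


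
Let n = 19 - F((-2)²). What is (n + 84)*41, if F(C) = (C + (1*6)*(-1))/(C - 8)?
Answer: 8405/2 ≈ 4202.5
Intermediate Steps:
F(C) = (-6 + C)/(-8 + C) (F(C) = (C + 6*(-1))/(-8 + C) = (C - 6)/(-8 + C) = (-6 + C)/(-8 + C))
n = 37/2 (n = 19 - (-6 + (-2)²)/(-8 + (-2)²) = 19 - (-6 + 4)/(-8 + 4) = 19 - (-2)/(-4) = 19 - (-1)*(-2)/4 = 19 - 1*½ = 19 - ½ = 37/2 ≈ 18.500)
(n + 84)*41 = (37/2 + 84)*41 = (205/2)*41 = 8405/2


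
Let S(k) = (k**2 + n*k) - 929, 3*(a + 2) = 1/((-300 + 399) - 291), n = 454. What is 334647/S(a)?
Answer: -111027843072/608404607 ≈ -182.49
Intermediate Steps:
a = -1153/576 (a = -2 + 1/(3*((-300 + 399) - 291)) = -2 + 1/(3*(99 - 291)) = -2 + (1/3)/(-192) = -2 + (1/3)*(-1/192) = -2 - 1/576 = -1153/576 ≈ -2.0017)
S(k) = -929 + k**2 + 454*k (S(k) = (k**2 + 454*k) - 929 = -929 + k**2 + 454*k)
334647/S(a) = 334647/(-929 + (-1153/576)**2 + 454*(-1153/576)) = 334647/(-929 + 1329409/331776 - 261731/288) = 334647/(-608404607/331776) = 334647*(-331776/608404607) = -111027843072/608404607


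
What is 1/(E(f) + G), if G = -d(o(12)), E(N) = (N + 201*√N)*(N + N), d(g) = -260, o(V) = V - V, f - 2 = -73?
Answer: 5171/28973403104 + 14271*I*√71/28973403104 ≈ 1.7847e-7 + 4.1503e-6*I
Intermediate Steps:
f = -71 (f = 2 - 73 = -71)
o(V) = 0
E(N) = 2*N*(N + 201*√N) (E(N) = (N + 201*√N)*(2*N) = 2*N*(N + 201*√N))
G = 260 (G = -1*(-260) = 260)
1/(E(f) + G) = 1/((2*(-71)² + 402*(-71)^(3/2)) + 260) = 1/((2*5041 + 402*(-71*I*√71)) + 260) = 1/((10082 - 28542*I*√71) + 260) = 1/(10342 - 28542*I*√71)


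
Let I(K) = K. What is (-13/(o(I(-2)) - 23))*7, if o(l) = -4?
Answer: 91/27 ≈ 3.3704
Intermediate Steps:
(-13/(o(I(-2)) - 23))*7 = (-13/(-4 - 23))*7 = (-13/(-27))*7 = -1/27*(-13)*7 = (13/27)*7 = 91/27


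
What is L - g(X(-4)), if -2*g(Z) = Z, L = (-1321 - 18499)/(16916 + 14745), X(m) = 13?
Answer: 371953/63322 ≈ 5.8740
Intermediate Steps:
L = -19820/31661 ≈ -0.62601
g(Z) = -Z/2
L - g(X(-4)) = -19820/31661 - (-1)*13/2 = -19820/31661 - 1*(-13/2) = -19820/31661 + 13/2 = 371953/63322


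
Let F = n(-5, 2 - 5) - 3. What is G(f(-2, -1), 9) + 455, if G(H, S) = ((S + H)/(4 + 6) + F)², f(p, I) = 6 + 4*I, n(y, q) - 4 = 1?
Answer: 46461/100 ≈ 464.61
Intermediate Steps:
n(y, q) = 5 (n(y, q) = 4 + 1 = 5)
F = 2 (F = 5 - 3 = 2)
G(H, S) = (2 + H/10 + S/10)² (G(H, S) = ((S + H)/(4 + 6) + 2)² = ((H + S)/10 + 2)² = ((H + S)*(⅒) + 2)² = ((H/10 + S/10) + 2)² = (2 + H/10 + S/10)²)
G(f(-2, -1), 9) + 455 = (20 + (6 + 4*(-1)) + 9)²/100 + 455 = (20 + (6 - 4) + 9)²/100 + 455 = (20 + 2 + 9)²/100 + 455 = (1/100)*31² + 455 = (1/100)*961 + 455 = 961/100 + 455 = 46461/100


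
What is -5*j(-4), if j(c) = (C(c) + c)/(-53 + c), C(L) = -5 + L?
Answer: -65/57 ≈ -1.1404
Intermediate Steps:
j(c) = (-5 + 2*c)/(-53 + c) (j(c) = ((-5 + c) + c)/(-53 + c) = (-5 + 2*c)/(-53 + c))
-5*j(-4) = -5*(-5 + 2*(-4))/(-53 - 4) = -5*(-5 - 8)/(-57) = -(-5)*(-13)/57 = -5*13/57 = -65/57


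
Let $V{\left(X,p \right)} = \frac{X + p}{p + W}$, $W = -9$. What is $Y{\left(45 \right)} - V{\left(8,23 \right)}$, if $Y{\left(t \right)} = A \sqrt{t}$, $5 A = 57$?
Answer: $- \frac{31}{14} + \frac{171 \sqrt{5}}{5} \approx 74.259$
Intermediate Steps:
$A = \frac{57}{5}$ ($A = \frac{1}{5} \cdot 57 = \frac{57}{5} \approx 11.4$)
$Y{\left(t \right)} = \frac{57 \sqrt{t}}{5}$
$V{\left(X,p \right)} = \frac{X + p}{-9 + p}$ ($V{\left(X,p \right)} = \frac{X + p}{p - 9} = \frac{X + p}{-9 + p}$)
$Y{\left(45 \right)} - V{\left(8,23 \right)} = \frac{57 \sqrt{45}}{5} - \frac{8 + 23}{-9 + 23} = \frac{57 \cdot 3 \sqrt{5}}{5} - \frac{1}{14} \cdot 31 = \frac{171 \sqrt{5}}{5} - \frac{1}{14} \cdot 31 = \frac{171 \sqrt{5}}{5} - \frac{31}{14} = - \frac{31}{14} + \frac{171 \sqrt{5}}{5}$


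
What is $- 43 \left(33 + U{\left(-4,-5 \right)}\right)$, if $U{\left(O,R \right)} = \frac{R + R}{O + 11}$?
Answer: $- \frac{9503}{7} \approx -1357.6$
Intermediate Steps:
$U{\left(O,R \right)} = \frac{2 R}{11 + O}$
$- 43 \left(33 + U{\left(-4,-5 \right)}\right) = - 43 \left(33 + 2 \left(-5\right) \frac{1}{11 - 4}\right) = - 43 \left(33 + 2 \left(-5\right) \frac{1}{7}\right) = - 43 \left(33 - \frac{10}{7}\right) = \left(-43\right) \frac{221}{7} = - \frac{9503}{7}$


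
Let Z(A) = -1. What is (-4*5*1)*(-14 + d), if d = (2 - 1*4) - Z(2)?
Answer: 300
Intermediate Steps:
d = -1 (d = (2 - 1*4) - 1*(-1) = (2 - 4) + 1 = -2 + 1 = -1)
(-4*5*1)*(-14 + d) = (-4*5*1)*(-14 - 1) = -20*1*(-15) = -20*(-15) = 300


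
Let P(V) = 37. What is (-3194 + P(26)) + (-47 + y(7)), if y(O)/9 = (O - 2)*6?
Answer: -2934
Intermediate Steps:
y(O) = -108 + 54*O (y(O) = 9*((O - 2)*6) = 9*((-2 + O)*6) = 9*(-12 + 6*O) = -108 + 54*O)
(-3194 + P(26)) + (-47 + y(7)) = (-3194 + 37) + (-47 + (-108 + 54*7)) = -3157 + (-47 + (-108 + 378)) = -3157 + (-47 + 270) = -3157 + 223 = -2934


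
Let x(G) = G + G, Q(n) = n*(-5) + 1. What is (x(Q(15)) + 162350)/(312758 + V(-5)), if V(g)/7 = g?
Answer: 162202/312723 ≈ 0.51868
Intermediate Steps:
Q(n) = 1 - 5*n (Q(n) = -5*n + 1 = 1 - 5*n)
x(G) = 2*G
V(g) = 7*g
(x(Q(15)) + 162350)/(312758 + V(-5)) = (2*(1 - 5*15) + 162350)/(312758 + 7*(-5)) = (2*(1 - 75) + 162350)/(312758 - 35) = (2*(-74) + 162350)/312723 = (-148 + 162350)*(1/312723) = 162202*(1/312723) = 162202/312723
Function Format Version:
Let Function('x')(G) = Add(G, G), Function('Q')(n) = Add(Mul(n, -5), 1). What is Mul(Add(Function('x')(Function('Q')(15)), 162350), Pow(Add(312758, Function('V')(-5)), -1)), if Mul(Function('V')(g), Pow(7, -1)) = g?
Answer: Rational(162202, 312723) ≈ 0.51868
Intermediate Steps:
Function('Q')(n) = Add(1, Mul(-5, n)) (Function('Q')(n) = Add(Mul(-5, n), 1) = Add(1, Mul(-5, n)))
Function('x')(G) = Mul(2, G)
Function('V')(g) = Mul(7, g)
Mul(Add(Function('x')(Function('Q')(15)), 162350), Pow(Add(312758, Function('V')(-5)), -1)) = Mul(Add(Mul(2, Add(1, Mul(-5, 15))), 162350), Pow(Add(312758, Mul(7, -5)), -1)) = Mul(Add(Mul(2, Add(1, -75)), 162350), Pow(Add(312758, -35), -1)) = Mul(Add(Mul(2, -74), 162350), Pow(312723, -1)) = Mul(Add(-148, 162350), Rational(1, 312723)) = Mul(162202, Rational(1, 312723)) = Rational(162202, 312723)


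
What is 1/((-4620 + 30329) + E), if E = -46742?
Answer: -1/21033 ≈ -4.7544e-5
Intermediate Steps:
1/((-4620 + 30329) + E) = 1/((-4620 + 30329) - 46742) = 1/(25709 - 46742) = 1/(-21033) = -1/21033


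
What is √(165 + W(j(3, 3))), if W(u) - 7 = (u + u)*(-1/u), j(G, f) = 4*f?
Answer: √170 ≈ 13.038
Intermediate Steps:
W(u) = 5 (W(u) = 7 + (u + u)*(-1/u) = 7 + (2*u)*(-1/u) = 7 - 2 = 5)
√(165 + W(j(3, 3))) = √(165 + 5) = √170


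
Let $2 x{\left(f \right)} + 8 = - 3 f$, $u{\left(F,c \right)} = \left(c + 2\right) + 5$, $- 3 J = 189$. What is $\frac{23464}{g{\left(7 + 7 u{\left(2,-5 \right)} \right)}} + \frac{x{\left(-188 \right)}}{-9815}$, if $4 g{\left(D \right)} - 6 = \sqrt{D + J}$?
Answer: $\frac{70861002}{9815} - \frac{46928 i \sqrt{42}}{39} \approx 7219.7 - 7798.2 i$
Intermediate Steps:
$J = -63$ ($J = \left(- \frac{1}{3}\right) 189 = -63$)
$u{\left(F,c \right)} = 7 + c$ ($u{\left(F,c \right)} = \left(2 + c\right) + 5 = 7 + c$)
$x{\left(f \right)} = -4 - \frac{3 f}{2}$ ($x{\left(f \right)} = -4 + \frac{\left(-3\right) f}{2} = -4 - \frac{3 f}{2}$)
$g{\left(D \right)} = \frac{3}{2} + \frac{\sqrt{-63 + D}}{4}$ ($g{\left(D \right)} = \frac{3}{2} + \frac{\sqrt{D - 63}}{4} = \frac{3}{2} + \frac{\sqrt{-63 + D}}{4}$)
$\frac{23464}{g{\left(7 + 7 u{\left(2,-5 \right)} \right)}} + \frac{x{\left(-188 \right)}}{-9815} = \frac{23464}{\frac{3}{2} + \frac{\sqrt{-63 + \left(7 + 7 \left(7 - 5\right)\right)}}{4}} + \frac{-4 - -282}{-9815} = \frac{23464}{\frac{3}{2} + \frac{\sqrt{-63 + \left(7 + 7 \cdot 2\right)}}{4}} + \left(-4 + 282\right) \left(- \frac{1}{9815}\right) = \frac{23464}{\frac{3}{2} + \frac{\sqrt{-63 + \left(7 + 14\right)}}{4}} + 278 \left(- \frac{1}{9815}\right) = \frac{23464}{\frac{3}{2} + \frac{\sqrt{-63 + 21}}{4}} - \frac{278}{9815} = \frac{23464}{\frac{3}{2} + \frac{\sqrt{-42}}{4}} - \frac{278}{9815} = \frac{23464}{\frac{3}{2} + \frac{i \sqrt{42}}{4}} - \frac{278}{9815} = - \frac{278}{9815} + \frac{23464}{\frac{3}{2} + \frac{i \sqrt{42}}{4}}$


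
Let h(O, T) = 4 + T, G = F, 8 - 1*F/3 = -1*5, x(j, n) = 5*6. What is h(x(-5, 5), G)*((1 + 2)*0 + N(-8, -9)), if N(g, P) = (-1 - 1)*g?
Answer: 688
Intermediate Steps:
x(j, n) = 30
F = 39 (F = 24 - (-3)*5 = 24 - 3*(-5) = 24 + 15 = 39)
G = 39
N(g, P) = -2*g
h(x(-5, 5), G)*((1 + 2)*0 + N(-8, -9)) = (4 + 39)*((1 + 2)*0 - 2*(-8)) = 43*(3*0 + 16) = 43*(0 + 16) = 43*16 = 688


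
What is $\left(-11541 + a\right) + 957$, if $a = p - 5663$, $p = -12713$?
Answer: $-28960$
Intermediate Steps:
$a = -18376$ ($a = -12713 - 5663 = -18376$)
$\left(-11541 + a\right) + 957 = \left(-11541 - 18376\right) + 957 = -29917 + 957 = -28960$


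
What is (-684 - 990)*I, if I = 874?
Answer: -1463076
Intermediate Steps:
(-684 - 990)*I = (-684 - 990)*874 = -1674*874 = -1463076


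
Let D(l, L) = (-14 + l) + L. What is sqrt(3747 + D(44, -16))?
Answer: sqrt(3761) ≈ 61.327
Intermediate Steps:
D(l, L) = -14 + L + l
sqrt(3747 + D(44, -16)) = sqrt(3747 + (-14 - 16 + 44)) = sqrt(3747 + 14) = sqrt(3761)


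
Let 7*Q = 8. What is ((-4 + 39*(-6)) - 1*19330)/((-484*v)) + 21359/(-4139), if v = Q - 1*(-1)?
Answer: 102969331/7512285 ≈ 13.707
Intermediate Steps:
Q = 8/7 (Q = (1/7)*8 = 8/7 ≈ 1.1429)
v = 15/7 (v = 8/7 - 1*(-1) = 8/7 + 1 = 15/7 ≈ 2.1429)
((-4 + 39*(-6)) - 1*19330)/((-484*v)) + 21359/(-4139) = ((-4 + 39*(-6)) - 1*19330)/((-484*15/7)) + 21359/(-4139) = ((-4 - 234) - 19330)/(-7260/7) + 21359*(-1/4139) = (-238 - 19330)*(-7/7260) - 21359/4139 = -19568*(-7/7260) - 21359/4139 = 34244/1815 - 21359/4139 = 102969331/7512285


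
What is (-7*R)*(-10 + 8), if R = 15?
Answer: 210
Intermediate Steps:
(-7*R)*(-10 + 8) = (-7*15)*(-10 + 8) = -105*(-2) = 210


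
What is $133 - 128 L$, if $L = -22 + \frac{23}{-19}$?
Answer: $\frac{58975}{19} \approx 3103.9$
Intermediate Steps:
$L = - \frac{441}{19}$ ($L = -22 + 23 \left(- \frac{1}{19}\right) = -22 - \frac{23}{19} = - \frac{441}{19} \approx -23.211$)
$133 - 128 L = 133 - - \frac{56448}{19} = 133 + \frac{56448}{19} = \frac{58975}{19}$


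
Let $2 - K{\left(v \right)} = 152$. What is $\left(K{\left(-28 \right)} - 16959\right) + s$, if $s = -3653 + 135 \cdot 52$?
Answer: $-13742$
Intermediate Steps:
$K{\left(v \right)} = -150$ ($K{\left(v \right)} = 2 - 152 = -150$)
$s = 3367$ ($s = -3653 + 7020 = 3367$)
$\left(K{\left(-28 \right)} - 16959\right) + s = \left(-150 - 16959\right) + 3367 = -17109 + 3367 = -13742$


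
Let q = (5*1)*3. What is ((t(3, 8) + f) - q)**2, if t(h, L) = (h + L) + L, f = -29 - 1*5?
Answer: 900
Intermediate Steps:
f = -34 (f = -29 - 5 = -34)
q = 15 (q = 5*3 = 15)
t(h, L) = h + 2*L (t(h, L) = (L + h) + L = h + 2*L)
((t(3, 8) + f) - q)**2 = (((3 + 2*8) - 34) - 1*15)**2 = (((3 + 16) - 34) - 15)**2 = ((19 - 34) - 15)**2 = (-15 - 15)**2 = (-30)**2 = 900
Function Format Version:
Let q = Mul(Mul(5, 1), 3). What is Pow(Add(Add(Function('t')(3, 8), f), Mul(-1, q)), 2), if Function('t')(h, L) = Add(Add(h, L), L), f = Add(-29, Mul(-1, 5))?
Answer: 900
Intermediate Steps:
f = -34 (f = Add(-29, -5) = -34)
q = 15 (q = Mul(5, 3) = 15)
Function('t')(h, L) = Add(h, Mul(2, L)) (Function('t')(h, L) = Add(Add(L, h), L) = Add(h, Mul(2, L)))
Pow(Add(Add(Function('t')(3, 8), f), Mul(-1, q)), 2) = Pow(Add(Add(Add(3, Mul(2, 8)), -34), Mul(-1, 15)), 2) = Pow(Add(Add(Add(3, 16), -34), -15), 2) = Pow(Add(Add(19, -34), -15), 2) = Pow(Add(-15, -15), 2) = Pow(-30, 2) = 900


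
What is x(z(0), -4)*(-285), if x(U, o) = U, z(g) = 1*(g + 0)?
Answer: 0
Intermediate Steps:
z(g) = g (z(g) = 1*g = g)
x(z(0), -4)*(-285) = 0*(-285) = 0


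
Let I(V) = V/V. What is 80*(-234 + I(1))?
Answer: -18640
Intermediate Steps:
I(V) = 1
80*(-234 + I(1)) = 80*(-234 + 1) = 80*(-233) = -18640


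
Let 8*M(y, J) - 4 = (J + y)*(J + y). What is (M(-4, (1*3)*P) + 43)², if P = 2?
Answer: 1936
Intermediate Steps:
M(y, J) = ½ + (J + y)²/8 (M(y, J) = ½ + ((J + y)*(J + y))/8 = ½ + (J + y)²/8)
(M(-4, (1*3)*P) + 43)² = ((½ + ((1*3)*2 - 4)²/8) + 43)² = ((½ + (3*2 - 4)²/8) + 43)² = ((½ + (6 - 4)²/8) + 43)² = ((½ + (⅛)*2²) + 43)² = ((½ + (⅛)*4) + 43)² = ((½ + ½) + 43)² = (1 + 43)² = 44² = 1936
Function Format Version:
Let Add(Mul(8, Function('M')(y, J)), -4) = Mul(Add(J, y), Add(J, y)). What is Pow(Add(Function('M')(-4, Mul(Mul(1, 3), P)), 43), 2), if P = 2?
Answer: 1936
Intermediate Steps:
Function('M')(y, J) = Add(Rational(1, 2), Mul(Rational(1, 8), Pow(Add(J, y), 2))) (Function('M')(y, J) = Add(Rational(1, 2), Mul(Rational(1, 8), Mul(Add(J, y), Add(J, y)))) = Add(Rational(1, 2), Mul(Rational(1, 8), Pow(Add(J, y), 2))))
Pow(Add(Function('M')(-4, Mul(Mul(1, 3), P)), 43), 2) = Pow(Add(Add(Rational(1, 2), Mul(Rational(1, 8), Pow(Add(Mul(Mul(1, 3), 2), -4), 2))), 43), 2) = Pow(Add(Add(Rational(1, 2), Mul(Rational(1, 8), Pow(Add(Mul(3, 2), -4), 2))), 43), 2) = Pow(Add(Add(Rational(1, 2), Mul(Rational(1, 8), Pow(Add(6, -4), 2))), 43), 2) = Pow(Add(Add(Rational(1, 2), Mul(Rational(1, 8), Pow(2, 2))), 43), 2) = Pow(Add(Add(Rational(1, 2), Mul(Rational(1, 8), 4)), 43), 2) = Pow(Add(Add(Rational(1, 2), Rational(1, 2)), 43), 2) = Pow(Add(1, 43), 2) = Pow(44, 2) = 1936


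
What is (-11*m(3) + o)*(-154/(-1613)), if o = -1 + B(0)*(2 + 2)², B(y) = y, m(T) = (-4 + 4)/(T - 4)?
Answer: -154/1613 ≈ -0.095474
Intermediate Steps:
m(T) = 0 (m(T) = 0/(-4 + T) = 0)
o = -1 (o = -1 + 0*(2 + 2)² = -1 + 0*4² = -1 + 0*16 = -1 + 0 = -1)
(-11*m(3) + o)*(-154/(-1613)) = (-11*0 - 1)*(-154/(-1613)) = (0 - 1)*(-154*(-1/1613)) = -1*154/1613 = -154/1613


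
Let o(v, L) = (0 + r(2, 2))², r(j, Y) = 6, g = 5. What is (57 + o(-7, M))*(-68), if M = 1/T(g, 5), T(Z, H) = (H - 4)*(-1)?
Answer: -6324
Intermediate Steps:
T(Z, H) = 4 - H (T(Z, H) = (-4 + H)*(-1) = 4 - H)
M = -1 (M = 1/(4 - 1*5) = 1/(4 - 5) = 1/(-1) = -1)
o(v, L) = 36 (o(v, L) = (0 + 6)² = 6² = 36)
(57 + o(-7, M))*(-68) = (57 + 36)*(-68) = 93*(-68) = -6324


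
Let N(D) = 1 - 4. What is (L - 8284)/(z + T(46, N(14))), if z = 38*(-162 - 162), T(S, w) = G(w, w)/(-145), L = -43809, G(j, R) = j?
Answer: 7553485/1785237 ≈ 4.2311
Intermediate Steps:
N(D) = -3
T(S, w) = -w/145 (T(S, w) = w/(-145) = w*(-1/145) = -w/145)
z = -12312 (z = 38*(-324) = -12312)
(L - 8284)/(z + T(46, N(14))) = (-43809 - 8284)/(-12312 - 1/145*(-3)) = -52093/(-12312 + 3/145) = -52093/(-1785237/145) = -52093*(-145/1785237) = 7553485/1785237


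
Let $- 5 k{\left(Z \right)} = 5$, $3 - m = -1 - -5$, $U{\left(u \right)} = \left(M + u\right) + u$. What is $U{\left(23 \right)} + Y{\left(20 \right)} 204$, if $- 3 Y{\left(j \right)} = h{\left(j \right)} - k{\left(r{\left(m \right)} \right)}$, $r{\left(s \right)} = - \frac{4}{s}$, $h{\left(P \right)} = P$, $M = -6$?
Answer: $-1388$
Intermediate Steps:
$U{\left(u \right)} = -6 + 2 u$ ($U{\left(u \right)} = \left(-6 + u\right) + u = -6 + 2 u$)
$m = -1$ ($m = 3 - \left(-1 - -5\right) = 3 - \left(-1 + 5\right) = 3 - 4 = -1$)
$k{\left(Z \right)} = -1$ ($k{\left(Z \right)} = \left(- \frac{1}{5}\right) 5 = -1$)
$Y{\left(j \right)} = - \frac{1}{3} - \frac{j}{3}$ ($Y{\left(j \right)} = - \frac{j - -1}{3} = - \frac{j + 1}{3} = - \frac{1 + j}{3} = - \frac{1}{3} - \frac{j}{3}$)
$U{\left(23 \right)} + Y{\left(20 \right)} 204 = \left(-6 + 2 \cdot 23\right) + \left(- \frac{1}{3} - \frac{20}{3}\right) 204 = \left(-6 + 46\right) + \left(- \frac{1}{3} - \frac{20}{3}\right) 204 = 40 - 1428 = -1388$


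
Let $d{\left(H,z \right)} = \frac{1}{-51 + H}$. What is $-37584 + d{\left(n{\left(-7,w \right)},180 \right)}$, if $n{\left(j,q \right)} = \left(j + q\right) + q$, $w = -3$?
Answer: $- \frac{2405377}{64} \approx -37584.0$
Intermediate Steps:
$n{\left(j,q \right)} = j + 2 q$
$-37584 + d{\left(n{\left(-7,w \right)},180 \right)} = -37584 + \frac{1}{-51 + \left(-7 + 2 \left(-3\right)\right)} = -37584 + \frac{1}{-51 - 13} = -37584 + \frac{1}{-64} = -37584 - \frac{1}{64} = - \frac{2405377}{64}$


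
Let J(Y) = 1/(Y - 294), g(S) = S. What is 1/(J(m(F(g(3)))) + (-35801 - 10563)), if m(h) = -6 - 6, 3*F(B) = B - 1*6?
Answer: -306/14187385 ≈ -2.1568e-5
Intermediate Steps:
F(B) = -2 + B/3 (F(B) = (B - 1*6)/3 = (B - 6)/3 = (-6 + B)/3 = -2 + B/3)
m(h) = -12
J(Y) = 1/(-294 + Y)
1/(J(m(F(g(3)))) + (-35801 - 10563)) = 1/(1/(-294 - 12) + (-35801 - 10563)) = 1/(1/(-306) - 46364) = 1/(-1/306 - 46364) = 1/(-14187385/306) = -306/14187385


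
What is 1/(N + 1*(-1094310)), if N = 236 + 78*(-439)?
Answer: -1/1128316 ≈ -8.8628e-7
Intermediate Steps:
N = -34006 (N = 236 - 34242 = -34006)
1/(N + 1*(-1094310)) = 1/(-34006 + 1*(-1094310)) = 1/(-34006 - 1094310) = 1/(-1128316) = -1/1128316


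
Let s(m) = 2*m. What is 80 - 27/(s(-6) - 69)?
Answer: 241/3 ≈ 80.333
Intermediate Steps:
80 - 27/(s(-6) - 69) = 80 - 27/(2*(-6) - 69) = 80 - 27/(-12 - 69) = 80 - 27/(-81) = 80 - 1/81*(-27) = 80 + ⅓ = 241/3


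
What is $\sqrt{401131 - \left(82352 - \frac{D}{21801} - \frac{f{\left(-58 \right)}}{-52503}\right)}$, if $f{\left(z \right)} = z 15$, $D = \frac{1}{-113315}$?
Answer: $\frac{\sqrt{1906862931729882655783279410}}{77341906785} \approx 564.61$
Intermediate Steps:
$D = - \frac{1}{113315} \approx -8.825 \cdot 10^{-6}$
$f{\left(z \right)} = 15 z$
$\sqrt{401131 - \left(82352 - \frac{D}{21801} - \frac{f{\left(-58 \right)}}{-52503}\right)} = \sqrt{401131 - \left(\frac{203440759700881}{2470380315} - \frac{15 \left(-58\right)}{-52503}\right)} = \sqrt{401131 - \frac{82800372537554117}{1005444788205}} = \sqrt{\frac{320514700799905738}{1005444788205}} = \frac{\sqrt{1906862931729882655783279410}}{77341906785}$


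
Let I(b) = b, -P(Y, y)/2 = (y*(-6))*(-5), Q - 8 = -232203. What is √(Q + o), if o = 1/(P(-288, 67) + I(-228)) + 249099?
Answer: √8473366538/708 ≈ 130.02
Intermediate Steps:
Q = -232195 (Q = 8 - 232203 = -232195)
P(Y, y) = -60*y (P(Y, y) = -2*y*(-6)*(-5) = -2*(-6*y)*(-5) = -60*y)
o = 1058172551/4248 (o = 1/(-60*67 - 228) + 249099 = 1/(-4020 - 228) + 249099 = 1/(-4248) + 249099 = -1/4248 + 249099 = 1058172551/4248 ≈ 2.4910e+5)
√(Q + o) = √(-232195 + 1058172551/4248) = √(71808191/4248) = √8473366538/708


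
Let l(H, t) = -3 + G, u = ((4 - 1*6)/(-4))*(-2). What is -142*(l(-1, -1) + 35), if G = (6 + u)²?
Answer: -8094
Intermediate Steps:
u = -1 (u = ((4 - 6)*(-¼))*(-2) = -2*(-¼)*(-2) = (½)*(-2) = -1)
G = 25 (G = (6 - 1)² = 5² = 25)
l(H, t) = 22 (l(H, t) = -3 + 25 = 22)
-142*(l(-1, -1) + 35) = -142*(22 + 35) = -142*57 = -8094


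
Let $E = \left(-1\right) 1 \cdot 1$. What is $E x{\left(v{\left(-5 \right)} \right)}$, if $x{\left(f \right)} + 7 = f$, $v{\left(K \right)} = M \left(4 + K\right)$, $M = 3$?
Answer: $10$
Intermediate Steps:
$v{\left(K \right)} = 12 + 3 K$ ($v{\left(K \right)} = 3 \left(4 + K\right) = 12 + 3 K$)
$x{\left(f \right)} = -7 + f$
$E = -1$ ($E = \left(-1\right) 1 = -1$)
$E x{\left(v{\left(-5 \right)} \right)} = - (-7 + \left(12 + 3 \left(-5\right)\right)) = - (-7 + \left(12 - 15\right)) = - (-7 - 3) = \left(-1\right) \left(-10\right) = 10$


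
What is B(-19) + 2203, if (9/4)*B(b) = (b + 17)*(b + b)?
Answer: 20131/9 ≈ 2236.8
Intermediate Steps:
B(b) = 8*b*(17 + b)/9 (B(b) = 4*((b + 17)*(b + b))/9 = 4*((17 + b)*(2*b))/9 = 4*(2*b*(17 + b))/9 = 8*b*(17 + b)/9)
B(-19) + 2203 = (8/9)*(-19)*(17 - 19) + 2203 = (8/9)*(-19)*(-2) + 2203 = 304/9 + 2203 = 20131/9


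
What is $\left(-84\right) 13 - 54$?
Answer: $-1146$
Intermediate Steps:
$\left(-84\right) 13 - 54 = -1092 - 54 = -1146$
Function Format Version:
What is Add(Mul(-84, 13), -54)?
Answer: -1146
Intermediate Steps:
Add(Mul(-84, 13), -54) = Add(-1092, -54) = -1146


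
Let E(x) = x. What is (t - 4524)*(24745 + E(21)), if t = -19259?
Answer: -589009778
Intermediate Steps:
(t - 4524)*(24745 + E(21)) = (-19259 - 4524)*(24745 + 21) = -23783*24766 = -589009778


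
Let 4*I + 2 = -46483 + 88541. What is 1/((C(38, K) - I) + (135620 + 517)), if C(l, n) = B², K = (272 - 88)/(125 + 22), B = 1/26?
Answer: 676/84921149 ≈ 7.9603e-6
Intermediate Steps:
B = 1/26 ≈ 0.038462
I = 10514 (I = -½ + (-46483 + 88541)/4 = -½ + (¼)*42058 = -½ + 21029/2 = 10514)
K = 184/147 ≈ 1.2517
C(l, n) = 1/676 (C(l, n) = (1/26)² = 1/676)
1/((C(38, K) - I) + (135620 + 517)) = 1/((1/676 - 1*10514) + (135620 + 517)) = 1/((1/676 - 10514) + 136137) = 1/(-7107463/676 + 136137) = 1/(84921149/676) = 676/84921149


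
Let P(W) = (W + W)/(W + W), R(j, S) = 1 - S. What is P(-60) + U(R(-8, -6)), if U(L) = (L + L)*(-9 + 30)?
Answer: 295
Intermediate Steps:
P(W) = 1 (P(W) = (2*W)/((2*W)) = (2*W)*(1/(2*W)) = 1)
U(L) = 42*L (U(L) = (2*L)*21 = 42*L)
P(-60) + U(R(-8, -6)) = 1 + 42*(1 - 1*(-6)) = 1 + 42*(1 + 6) = 1 + 42*7 = 1 + 294 = 295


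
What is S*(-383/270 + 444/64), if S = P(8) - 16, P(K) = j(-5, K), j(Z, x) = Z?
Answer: -83447/720 ≈ -115.90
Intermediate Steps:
P(K) = -5
S = -21 (S = -5 - 16 = -21)
S*(-383/270 + 444/64) = -21*(-383/270 + 444/64) = -21*(-383*1/270 + 444*(1/64)) = -21*(-383/270 + 111/16) = -21*11921/2160 = -83447/720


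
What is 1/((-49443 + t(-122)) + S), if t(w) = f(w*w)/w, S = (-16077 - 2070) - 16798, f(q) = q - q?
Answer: -1/84388 ≈ -1.1850e-5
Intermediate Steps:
f(q) = 0
S = -34945 (S = -18147 - 16798 = -34945)
t(w) = 0 (t(w) = 0/w = 0)
1/((-49443 + t(-122)) + S) = 1/((-49443 + 0) - 34945) = 1/(-49443 - 34945) = 1/(-84388) = -1/84388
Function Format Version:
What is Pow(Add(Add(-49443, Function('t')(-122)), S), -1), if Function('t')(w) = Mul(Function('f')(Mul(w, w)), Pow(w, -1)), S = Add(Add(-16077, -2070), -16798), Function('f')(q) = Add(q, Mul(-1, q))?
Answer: Rational(-1, 84388) ≈ -1.1850e-5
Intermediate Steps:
Function('f')(q) = 0
S = -34945 (S = Add(-18147, -16798) = -34945)
Function('t')(w) = 0 (Function('t')(w) = Mul(0, Pow(w, -1)) = 0)
Pow(Add(Add(-49443, Function('t')(-122)), S), -1) = Pow(Add(Add(-49443, 0), -34945), -1) = Pow(Add(-49443, -34945), -1) = Pow(-84388, -1) = Rational(-1, 84388)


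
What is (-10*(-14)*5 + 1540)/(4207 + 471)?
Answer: 1120/2339 ≈ 0.47884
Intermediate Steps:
(-10*(-14)*5 + 1540)/(4207 + 471) = (140*5 + 1540)/4678 = (700 + 1540)*(1/4678) = 2240*(1/4678) = 1120/2339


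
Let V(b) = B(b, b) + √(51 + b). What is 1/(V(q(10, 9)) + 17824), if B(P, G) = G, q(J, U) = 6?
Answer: 17830/317908843 - √57/317908843 ≈ 5.6061e-5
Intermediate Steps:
V(b) = b + √(51 + b)
1/(V(q(10, 9)) + 17824) = 1/((6 + √(51 + 6)) + 17824) = 1/((6 + √57) + 17824) = 1/(17830 + √57)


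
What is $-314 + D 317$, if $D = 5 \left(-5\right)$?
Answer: $-8239$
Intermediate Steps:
$D = -25$
$-314 + D 317 = -314 - 7925 = -8239$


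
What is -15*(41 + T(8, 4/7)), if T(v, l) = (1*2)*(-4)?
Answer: -495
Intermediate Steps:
T(v, l) = -8 (T(v, l) = 2*(-4) = -8)
-15*(41 + T(8, 4/7)) = -15*(41 - 8) = -15*33 = -495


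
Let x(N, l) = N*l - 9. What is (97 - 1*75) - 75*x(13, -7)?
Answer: 7522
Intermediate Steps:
x(N, l) = -9 + N*l
(97 - 1*75) - 75*x(13, -7) = (97 - 1*75) - 75*(-9 + 13*(-7)) = (97 - 75) - 75*(-9 - 91) = 22 - 75*(-100) = 22 + 7500 = 7522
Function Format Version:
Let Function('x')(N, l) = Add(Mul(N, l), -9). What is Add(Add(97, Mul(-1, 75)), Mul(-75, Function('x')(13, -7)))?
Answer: 7522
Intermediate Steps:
Function('x')(N, l) = Add(-9, Mul(N, l))
Add(Add(97, Mul(-1, 75)), Mul(-75, Function('x')(13, -7))) = Add(Add(97, Mul(-1, 75)), Mul(-75, Add(-9, Mul(13, -7)))) = Add(Add(97, -75), Mul(-75, Add(-9, -91))) = Add(22, Mul(-75, -100)) = Add(22, 7500) = 7522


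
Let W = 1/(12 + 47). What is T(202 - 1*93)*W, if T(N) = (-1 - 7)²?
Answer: 64/59 ≈ 1.0847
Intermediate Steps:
T(N) = 64 (T(N) = (-8)² = 64)
W = 1/59 ≈ 0.016949
T(202 - 1*93)*W = 64*(1/59) = 64/59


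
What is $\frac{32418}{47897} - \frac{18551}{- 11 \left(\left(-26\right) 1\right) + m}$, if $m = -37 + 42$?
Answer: $- \frac{879103609}{13938027} \approx -63.072$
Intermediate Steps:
$m = 5$
$\frac{32418}{47897} - \frac{18551}{- 11 \left(\left(-26\right) 1\right) + m} = \frac{32418}{47897} - \frac{18551}{- 11 \left(\left(-26\right) 1\right) + 5} = 32418 \cdot \frac{1}{47897} - \frac{18551}{\left(-11\right) \left(-26\right) + 5} = \frac{32418}{47897} - \frac{18551}{286 + 5} = \frac{32418}{47897} - \frac{18551}{291} = - \frac{879103609}{13938027}$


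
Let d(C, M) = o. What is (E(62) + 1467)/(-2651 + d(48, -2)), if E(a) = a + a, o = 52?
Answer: -1591/2599 ≈ -0.61216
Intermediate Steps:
E(a) = 2*a
d(C, M) = 52
(E(62) + 1467)/(-2651 + d(48, -2)) = (2*62 + 1467)/(-2651 + 52) = (124 + 1467)/(-2599) = 1591*(-1/2599) = -1591/2599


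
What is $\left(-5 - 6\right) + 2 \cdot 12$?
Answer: $13$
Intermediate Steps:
$\left(-5 - 6\right) + 2 \cdot 12 = \left(-5 - 6\right) + 24 = -11 + 24 = 13$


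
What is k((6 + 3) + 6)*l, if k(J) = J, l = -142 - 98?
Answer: -3600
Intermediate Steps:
l = -240
k((6 + 3) + 6)*l = ((6 + 3) + 6)*(-240) = (9 + 6)*(-240) = 15*(-240) = -3600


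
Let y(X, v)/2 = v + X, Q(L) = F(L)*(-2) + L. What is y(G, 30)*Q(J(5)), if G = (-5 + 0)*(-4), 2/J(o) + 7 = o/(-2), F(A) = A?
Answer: 400/19 ≈ 21.053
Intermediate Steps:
J(o) = 2/(-7 - o/2) (J(o) = 2/(-7 + o/(-2)) = 2/(-7 + o*(-1/2)) = 2/(-7 - o/2))
G = 20 (G = -5*(-4) = 20)
Q(L) = -L (Q(L) = L*(-2) + L = -2*L + L = -L)
y(X, v) = 2*X + 2*v (y(X, v) = 2*(v + X) = 2*(X + v) = 2*X + 2*v)
y(G, 30)*Q(J(5)) = (2*20 + 2*30)*(-(-4)/(14 + 5)) = (40 + 60)*(-(-4)/19) = 100*(-(-4)/19) = 100*(-1*(-4/19)) = 100*(4/19) = 400/19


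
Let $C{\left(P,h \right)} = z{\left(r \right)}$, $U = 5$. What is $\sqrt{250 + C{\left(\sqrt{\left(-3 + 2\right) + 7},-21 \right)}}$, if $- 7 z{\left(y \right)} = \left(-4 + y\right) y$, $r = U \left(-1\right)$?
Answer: $\frac{\sqrt{11935}}{7} \approx 15.607$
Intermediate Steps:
$r = -5$ ($r = 5 \left(-1\right) = -5$)
$z{\left(y \right)} = - \frac{y \left(-4 + y\right)}{7}$ ($z{\left(y \right)} = - \frac{\left(-4 + y\right) y}{7} = - \frac{y \left(-4 + y\right)}{7}$)
$C{\left(P,h \right)} = - \frac{45}{7}$ ($C{\left(P,h \right)} = \frac{1}{7} \left(-5\right) \left(4 - -5\right) = \frac{1}{7} \left(-5\right) \left(4 + 5\right) = \frac{1}{7} \left(-5\right) 9 = - \frac{45}{7}$)
$\sqrt{250 + C{\left(\sqrt{\left(-3 + 2\right) + 7},-21 \right)}} = \sqrt{250 - \frac{45}{7}} = \sqrt{\frac{1705}{7}} = \frac{\sqrt{11935}}{7}$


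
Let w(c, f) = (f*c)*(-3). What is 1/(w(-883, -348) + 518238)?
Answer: -1/403614 ≈ -2.4776e-6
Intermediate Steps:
w(c, f) = -3*c*f (w(c, f) = (c*f)*(-3) = -3*c*f)
1/(w(-883, -348) + 518238) = 1/(-3*(-883)*(-348) + 518238) = 1/(-921852 + 518238) = 1/(-403614) = -1/403614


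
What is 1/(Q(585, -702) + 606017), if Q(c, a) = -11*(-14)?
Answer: 1/606171 ≈ 1.6497e-6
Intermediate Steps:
Q(c, a) = 154
1/(Q(585, -702) + 606017) = 1/(154 + 606017) = 1/606171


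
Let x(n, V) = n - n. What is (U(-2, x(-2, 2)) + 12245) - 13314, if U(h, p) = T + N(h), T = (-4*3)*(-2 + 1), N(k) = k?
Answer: -1059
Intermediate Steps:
T = 12 (T = -12*(-1) = 12)
x(n, V) = 0
U(h, p) = 12 + h
(U(-2, x(-2, 2)) + 12245) - 13314 = ((12 - 2) + 12245) - 13314 = (10 + 12245) - 13314 = 12255 - 13314 = -1059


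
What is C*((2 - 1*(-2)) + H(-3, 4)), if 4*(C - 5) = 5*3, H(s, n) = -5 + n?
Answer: 105/4 ≈ 26.250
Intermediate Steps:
C = 35/4 (C = 5 + (5*3)/4 = 5 + (¼)*15 = 5 + 15/4 = 35/4 ≈ 8.7500)
C*((2 - 1*(-2)) + H(-3, 4)) = 35*((2 - 1*(-2)) + (-5 + 4))/4 = 35*((2 + 2) - 1)/4 = 35*(4 - 1)/4 = (35/4)*3 = 105/4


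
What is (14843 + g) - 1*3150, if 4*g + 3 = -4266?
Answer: 42503/4 ≈ 10626.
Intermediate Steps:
g = -4269/4 (g = -3/4 + (1/4)*(-4266) = -3/4 - 2133/2 = -4269/4 ≈ -1067.3)
(14843 + g) - 1*3150 = (14843 - 4269/4) - 1*3150 = 55103/4 - 3150 = 42503/4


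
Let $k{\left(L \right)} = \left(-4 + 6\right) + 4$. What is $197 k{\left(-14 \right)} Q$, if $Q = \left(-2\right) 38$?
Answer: $-89832$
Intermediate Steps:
$k{\left(L \right)} = 6$ ($k{\left(L \right)} = 2 + 4 = 6$)
$Q = -76$
$197 k{\left(-14 \right)} Q = 197 \cdot 6 \left(-76\right) = 1182 \left(-76\right) = -89832$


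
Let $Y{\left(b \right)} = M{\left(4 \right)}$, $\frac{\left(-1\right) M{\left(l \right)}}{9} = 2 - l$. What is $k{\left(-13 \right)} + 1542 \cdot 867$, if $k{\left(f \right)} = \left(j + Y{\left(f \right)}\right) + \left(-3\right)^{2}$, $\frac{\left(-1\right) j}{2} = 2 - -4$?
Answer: $1336929$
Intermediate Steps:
$M{\left(l \right)} = -18 + 9 l$ ($M{\left(l \right)} = - 9 \left(2 - l\right) = -18 + 9 l$)
$j = -12$ ($j = - 2 \left(2 - -4\right) = - 2 \left(2 + 4\right) = \left(-2\right) 6 = -12$)
$Y{\left(b \right)} = 18$ ($Y{\left(b \right)} = -18 + 9 \cdot 4 = -18 + 36 = 18$)
$k{\left(f \right)} = 15$ ($k{\left(f \right)} = \left(-12 + 18\right) + \left(-3\right)^{2} = 6 + 9 = 15$)
$k{\left(-13 \right)} + 1542 \cdot 867 = 15 + 1542 \cdot 867 = 15 + 1336914 = 1336929$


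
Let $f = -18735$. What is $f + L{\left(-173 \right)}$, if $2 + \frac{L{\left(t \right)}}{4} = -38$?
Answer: $-18895$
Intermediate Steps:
$L{\left(t \right)} = -160$ ($L{\left(t \right)} = -8 + 4 \left(-38\right) = -8 - 152 = -160$)
$f + L{\left(-173 \right)} = -18735 - 160 = -18895$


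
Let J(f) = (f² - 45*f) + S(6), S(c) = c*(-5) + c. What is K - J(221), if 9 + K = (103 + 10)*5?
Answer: -38316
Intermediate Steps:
S(c) = -4*c (S(c) = -5*c + c = -4*c)
K = 556 (K = -9 + (103 + 10)*5 = -9 + 113*5 = -9 + 565 = 556)
J(f) = -24 + f² - 45*f (J(f) = (f² - 45*f) - 4*6 = (f² - 45*f) - 24 = -24 + f² - 45*f)
K - J(221) = 556 - (-24 + 221² - 45*221) = 556 - (-24 + 48841 - 9945) = 556 - 1*38872 = 556 - 38872 = -38316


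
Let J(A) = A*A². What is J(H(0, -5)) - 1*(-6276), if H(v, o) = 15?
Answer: 9651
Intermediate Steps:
J(A) = A³
J(H(0, -5)) - 1*(-6276) = 15³ - 1*(-6276) = 3375 + 6276 = 9651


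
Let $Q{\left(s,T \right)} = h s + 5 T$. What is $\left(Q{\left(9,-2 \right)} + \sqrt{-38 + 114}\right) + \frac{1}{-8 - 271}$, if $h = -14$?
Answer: $- \frac{37945}{279} + 2 \sqrt{19} \approx -127.29$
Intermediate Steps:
$Q{\left(s,T \right)} = - 14 s + 5 T$
$\left(Q{\left(9,-2 \right)} + \sqrt{-38 + 114}\right) + \frac{1}{-8 - 271} = \left(\left(\left(-14\right) 9 + 5 \left(-2\right)\right) + \sqrt{-38 + 114}\right) + \frac{1}{-8 - 271} = \left(\left(-126 - 10\right) + \sqrt{76}\right) + \frac{1}{-279} = \left(-136 + 2 \sqrt{19}\right) - \frac{1}{279} = - \frac{37945}{279} + 2 \sqrt{19}$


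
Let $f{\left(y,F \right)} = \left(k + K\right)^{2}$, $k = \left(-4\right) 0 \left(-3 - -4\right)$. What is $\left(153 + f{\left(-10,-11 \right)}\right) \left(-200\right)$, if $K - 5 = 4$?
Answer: $-46800$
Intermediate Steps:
$K = 9$ ($K = 5 + 4 = 9$)
$k = 0$ ($k = 0 \left(-3 + 4\right) = 0 \cdot 1 = 0$)
$f{\left(y,F \right)} = 81$ ($f{\left(y,F \right)} = \left(0 + 9\right)^{2} = 9^{2} = 81$)
$\left(153 + f{\left(-10,-11 \right)}\right) \left(-200\right) = \left(153 + 81\right) \left(-200\right) = 234 \left(-200\right) = -46800$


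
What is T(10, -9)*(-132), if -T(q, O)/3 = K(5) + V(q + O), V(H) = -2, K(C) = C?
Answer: 1188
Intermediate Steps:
T(q, O) = -9 (T(q, O) = -3*(5 - 2) = -3*3 = -9)
T(10, -9)*(-132) = -9*(-132) = 1188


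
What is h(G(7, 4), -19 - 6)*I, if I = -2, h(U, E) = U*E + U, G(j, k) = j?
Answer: 336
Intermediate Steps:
h(U, E) = U + E*U (h(U, E) = E*U + U = U + E*U)
h(G(7, 4), -19 - 6)*I = (7*(1 + (-19 - 6)))*(-2) = (7*(1 - 25))*(-2) = (7*(-24))*(-2) = -168*(-2) = 336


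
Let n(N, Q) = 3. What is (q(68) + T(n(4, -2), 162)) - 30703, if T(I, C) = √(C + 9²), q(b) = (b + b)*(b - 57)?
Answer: -29207 + 9*√3 ≈ -29191.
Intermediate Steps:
q(b) = 2*b*(-57 + b) (q(b) = (2*b)*(-57 + b) = 2*b*(-57 + b))
T(I, C) = √(81 + C) (T(I, C) = √(C + 81) = √(81 + C))
(q(68) + T(n(4, -2), 162)) - 30703 = (2*68*(-57 + 68) + √(81 + 162)) - 30703 = (2*68*11 + √243) - 30703 = (1496 + 9*√3) - 30703 = -29207 + 9*√3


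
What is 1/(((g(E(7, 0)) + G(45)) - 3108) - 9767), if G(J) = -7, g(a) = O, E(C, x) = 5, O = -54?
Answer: -1/12936 ≈ -7.7304e-5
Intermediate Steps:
g(a) = -54
1/(((g(E(7, 0)) + G(45)) - 3108) - 9767) = 1/(((-54 - 7) - 3108) - 9767) = 1/((-61 - 3108) - 9767) = 1/(-3169 - 9767) = 1/(-12936) = -1/12936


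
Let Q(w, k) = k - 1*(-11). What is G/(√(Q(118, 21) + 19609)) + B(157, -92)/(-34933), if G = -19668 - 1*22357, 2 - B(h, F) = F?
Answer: -94/34933 - 42025*√19641/19641 ≈ -299.87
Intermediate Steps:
Q(w, k) = 11 + k (Q(w, k) = k + 11 = 11 + k)
B(h, F) = 2 - F
G = -42025 (G = -19668 - 22357 = -42025)
G/(√(Q(118, 21) + 19609)) + B(157, -92)/(-34933) = -42025/√((11 + 21) + 19609) + (2 - 1*(-92))/(-34933) = -42025/√(32 + 19609) + (2 + 92)*(-1/34933) = -42025*√19641/19641 + 94*(-1/34933) = -42025*√19641/19641 - 94/34933 = -94/34933 - 42025*√19641/19641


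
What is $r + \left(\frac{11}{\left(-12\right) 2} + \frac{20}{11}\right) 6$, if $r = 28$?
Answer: $\frac{1591}{44} \approx 36.159$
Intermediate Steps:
$r + \left(\frac{11}{\left(-12\right) 2} + \frac{20}{11}\right) 6 = 28 + \left(\frac{11}{\left(-12\right) 2} + \frac{20}{11}\right) 6 = 28 + \left(\frac{11}{-24} + 20 \cdot \frac{1}{11}\right) 6 = 28 + \left(11 \left(- \frac{1}{24}\right) + \frac{20}{11}\right) 6 = 28 + \left(- \frac{11}{24} + \frac{20}{11}\right) 6 = 28 + \frac{359}{264} \cdot 6 = 28 + \frac{359}{44} = \frac{1591}{44}$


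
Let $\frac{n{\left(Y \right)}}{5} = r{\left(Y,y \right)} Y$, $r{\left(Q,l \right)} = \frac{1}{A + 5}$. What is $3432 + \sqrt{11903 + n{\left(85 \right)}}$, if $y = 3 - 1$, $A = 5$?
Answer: $3432 + \frac{\sqrt{47782}}{2} \approx 3541.3$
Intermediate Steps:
$y = 2$
$r{\left(Q,l \right)} = \frac{1}{10}$ ($r{\left(Q,l \right)} = \frac{1}{5 + 5} = \frac{1}{10}$)
$n{\left(Y \right)} = \frac{Y}{2}$ ($n{\left(Y \right)} = 5 \frac{Y}{10} = \frac{Y}{2}$)
$3432 + \sqrt{11903 + n{\left(85 \right)}} = 3432 + \sqrt{11903 + \frac{1}{2} \cdot 85} = 3432 + \sqrt{11903 + \frac{85}{2}} = 3432 + \sqrt{\frac{23891}{2}} = 3432 + \frac{\sqrt{47782}}{2}$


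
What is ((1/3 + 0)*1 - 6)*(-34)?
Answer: 578/3 ≈ 192.67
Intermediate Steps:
((1/3 + 0)*1 - 6)*(-34) = ((⅓ + 0)*1 - 6)*(-34) = ((⅓)*1 - 6)*(-34) = (⅓ - 6)*(-34) = -17/3*(-34) = 578/3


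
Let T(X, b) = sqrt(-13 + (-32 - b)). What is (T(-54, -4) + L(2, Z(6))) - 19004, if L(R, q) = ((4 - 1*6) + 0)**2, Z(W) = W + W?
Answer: -19000 + I*sqrt(41) ≈ -19000.0 + 6.4031*I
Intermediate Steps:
Z(W) = 2*W
T(X, b) = sqrt(-45 - b)
L(R, q) = 4 (L(R, q) = ((4 - 6) + 0)**2 = (-2 + 0)**2 = (-2)**2 = 4)
(T(-54, -4) + L(2, Z(6))) - 19004 = (sqrt(-45 - 1*(-4)) + 4) - 19004 = (sqrt(-45 + 4) + 4) - 19004 = (sqrt(-41) + 4) - 19004 = (I*sqrt(41) + 4) - 19004 = (4 + I*sqrt(41)) - 19004 = -19000 + I*sqrt(41)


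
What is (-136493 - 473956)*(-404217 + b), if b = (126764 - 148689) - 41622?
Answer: 285546066036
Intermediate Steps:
b = -63547 (b = -21925 - 41622 = -63547)
(-136493 - 473956)*(-404217 + b) = (-136493 - 473956)*(-404217 - 63547) = -610449*(-467764) = 285546066036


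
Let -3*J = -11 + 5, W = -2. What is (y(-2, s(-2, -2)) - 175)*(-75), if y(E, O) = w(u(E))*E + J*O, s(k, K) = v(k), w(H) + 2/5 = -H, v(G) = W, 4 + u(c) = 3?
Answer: 13515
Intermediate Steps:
u(c) = -1 (u(c) = -4 + 3 = -1)
v(G) = -2
w(H) = -⅖ - H
s(k, K) = -2
J = 2 (J = -(-11 + 5)/3 = -⅓*(-6) = 2)
y(E, O) = 2*O + 3*E/5 (y(E, O) = (-⅖ - 1*(-1))*E + 2*O = (-⅖ + 1)*E + 2*O = 3*E/5 + 2*O = 2*O + 3*E/5)
(y(-2, s(-2, -2)) - 175)*(-75) = ((2*(-2) + (⅗)*(-2)) - 175)*(-75) = ((-4 - 6/5) - 175)*(-75) = (-26/5 - 175)*(-75) = -901/5*(-75) = 13515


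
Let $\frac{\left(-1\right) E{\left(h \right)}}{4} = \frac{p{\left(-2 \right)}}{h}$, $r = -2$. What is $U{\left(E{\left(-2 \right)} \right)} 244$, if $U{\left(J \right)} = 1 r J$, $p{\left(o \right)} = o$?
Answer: $1952$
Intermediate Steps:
$E{\left(h \right)} = \frac{8}{h}$ ($E{\left(h \right)} = - 4 \left(- \frac{2}{h}\right) = \frac{8}{h}$)
$U{\left(J \right)} = - 2 J$ ($U{\left(J \right)} = 1 \left(-2\right) J = - 2 J$)
$U{\left(E{\left(-2 \right)} \right)} 244 = - 2 \frac{8}{-2} \cdot 244 = - 2 \cdot 8 \left(- \frac{1}{2}\right) 244 = \left(-2\right) \left(-4\right) 244 = 8 \cdot 244 = 1952$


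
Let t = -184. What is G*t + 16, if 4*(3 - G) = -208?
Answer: -10104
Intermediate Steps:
G = 55 (G = 3 - ¼*(-208) = 3 + 52 = 55)
G*t + 16 = 55*(-184) + 16 = -10120 + 16 = -10104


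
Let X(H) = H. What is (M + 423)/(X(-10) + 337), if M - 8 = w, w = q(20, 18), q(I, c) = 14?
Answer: 445/327 ≈ 1.3609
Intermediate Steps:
w = 14
M = 22 (M = 8 + 14 = 22)
(M + 423)/(X(-10) + 337) = (22 + 423)/(-10 + 337) = 445/327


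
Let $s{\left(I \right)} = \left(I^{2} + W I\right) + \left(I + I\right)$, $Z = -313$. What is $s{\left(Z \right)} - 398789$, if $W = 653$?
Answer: $-505835$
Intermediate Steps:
$s{\left(I \right)} = I^{2} + 655 I$ ($s{\left(I \right)} = \left(I^{2} + 653 I\right) + \left(I + I\right) = \left(I^{2} + 653 I\right) + 2 I = I^{2} + 655 I$)
$s{\left(Z \right)} - 398789 = - 313 \left(655 - 313\right) - 398789 = \left(-313\right) 342 - 398789 = -107046 - 398789 = -505835$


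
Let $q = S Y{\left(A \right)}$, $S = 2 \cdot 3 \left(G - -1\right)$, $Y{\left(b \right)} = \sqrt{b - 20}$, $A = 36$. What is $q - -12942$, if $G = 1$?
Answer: $12990$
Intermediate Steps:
$Y{\left(b \right)} = \sqrt{-20 + b}$
$S = 12$ ($S = 2 \cdot 3 \left(1 - -1\right) = 6 \left(1 + 1\right) = 6 \cdot 2 = 12$)
$q = 48$ ($q = 12 \sqrt{-20 + 36} = 12 \sqrt{16} = 12 \cdot 4 = 48$)
$q - -12942 = 48 - -12942 = 48 + 12942 = 12990$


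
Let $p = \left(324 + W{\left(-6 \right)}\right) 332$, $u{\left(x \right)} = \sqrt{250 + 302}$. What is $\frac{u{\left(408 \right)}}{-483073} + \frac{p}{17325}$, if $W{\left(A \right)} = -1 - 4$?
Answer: $\frac{9628}{1575} - \frac{2 \sqrt{138}}{483073} \approx 6.113$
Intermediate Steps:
$u{\left(x \right)} = 2 \sqrt{138}$ ($u{\left(x \right)} = \sqrt{552} = 2 \sqrt{138}$)
$W{\left(A \right)} = -5$
$p = 105908$ ($p = \left(324 - 5\right) 332 = 319 \cdot 332 = 105908$)
$\frac{u{\left(408 \right)}}{-483073} + \frac{p}{17325} = \frac{2 \sqrt{138}}{-483073} + \frac{105908}{17325} = 2 \sqrt{138} \left(- \frac{1}{483073}\right) + 105908 \cdot \frac{1}{17325} = - \frac{2 \sqrt{138}}{483073} + \frac{9628}{1575} = \frac{9628}{1575} - \frac{2 \sqrt{138}}{483073}$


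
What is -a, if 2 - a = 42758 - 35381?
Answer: 7375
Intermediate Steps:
a = -7375 (a = 2 - (42758 - 35381) = 2 - 1*7377 = 2 - 7377 = -7375)
-a = -1*(-7375) = 7375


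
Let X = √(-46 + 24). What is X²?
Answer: -22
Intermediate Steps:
X = I*√22 (X = √(-22) = I*√22 ≈ 4.6904*I)
X² = (I*√22)² = -22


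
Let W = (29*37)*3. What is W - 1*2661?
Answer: 558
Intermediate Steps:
W = 3219 (W = 1073*3 = 3219)
W - 1*2661 = 3219 - 1*2661 = 3219 - 2661 = 558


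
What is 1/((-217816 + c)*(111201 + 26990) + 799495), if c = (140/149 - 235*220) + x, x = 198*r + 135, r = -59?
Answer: -149/5787077706422 ≈ -2.5747e-11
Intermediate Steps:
x = -11547 (x = 198*(-59) + 135 = -11682 + 135 = -11547)
c = -9423663/149 (c = (140/149 - 235*220) - 11547 = (140*(1/149) - 51700) - 11547 = (140/149 - 51700) - 11547 = -7703160/149 - 11547 = -9423663/149 ≈ -63246.)
1/((-217816 + c)*(111201 + 26990) + 799495) = 1/((-217816 - 9423663/149)*(111201 + 26990) + 799495) = 1/(-41878247/149*138191 + 799495) = 1/(-5787196831177/149 + 799495) = 1/(-5787077706422/149) = -149/5787077706422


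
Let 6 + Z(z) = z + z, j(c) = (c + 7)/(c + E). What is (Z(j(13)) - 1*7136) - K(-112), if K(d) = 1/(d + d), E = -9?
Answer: -1597567/224 ≈ -7132.0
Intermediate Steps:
j(c) = (7 + c)/(-9 + c) (j(c) = (c + 7)/(c - 9) = (7 + c)/(-9 + c))
Z(z) = -6 + 2*z (Z(z) = -6 + (z + z) = -6 + 2*z)
K(d) = 1/(2*d)
(Z(j(13)) - 1*7136) - K(-112) = ((-6 + 2*((7 + 13)/(-9 + 13))) - 1*7136) - 1/(2*(-112)) = ((-6 + 2*(20/4)) - 7136) - (-1)/(2*112) = ((-6 + 2*((¼)*20)) - 7136) - 1*(-1/224) = ((-6 + 2*5) - 7136) + 1/224 = ((-6 + 10) - 7136) + 1/224 = (4 - 7136) + 1/224 = -7132 + 1/224 = -1597567/224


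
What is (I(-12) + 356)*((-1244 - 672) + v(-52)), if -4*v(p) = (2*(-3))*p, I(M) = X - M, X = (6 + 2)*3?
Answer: -781648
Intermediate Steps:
X = 24 (X = 8*3 = 24)
I(M) = 24 - M
v(p) = 3*p/2 (v(p) = -2*(-3)*p/4 = -(-3)*p/2 = 3*p/2)
(I(-12) + 356)*((-1244 - 672) + v(-52)) = ((24 - 1*(-12)) + 356)*((-1244 - 672) + (3/2)*(-52)) = ((24 + 12) + 356)*(-1916 - 78) = (36 + 356)*(-1994) = 392*(-1994) = -781648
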